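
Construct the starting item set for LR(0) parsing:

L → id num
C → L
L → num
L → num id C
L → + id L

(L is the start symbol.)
{ [L → . + id L], [L → . id num], [L → . num id C], [L → . num], [L' → . L] }

First, augment the grammar with L' → L
I₀ = CLOSURE({ [L' → . L] }):
  [L' → . L] has the dot before L: add [L → . id num], [L → . num], [L → . num id C], [L → . + id L]
No further items can be added.

I₀ = { [L → . + id L], [L → . id num], [L → . num id C], [L → . num], [L' → . L] }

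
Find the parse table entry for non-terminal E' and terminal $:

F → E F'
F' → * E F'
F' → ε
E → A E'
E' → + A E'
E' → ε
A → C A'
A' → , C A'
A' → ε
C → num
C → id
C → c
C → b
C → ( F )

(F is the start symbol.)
To find M[E', $], we find productions for E' where $ is in the predict set (PREDICT(N → α) = (FIRST(α) \ {ε}) ∪ (FOLLOW(N) if α ⇒* ε)).

Relevant sets:
  FOLLOW(E') = { $, ')', '*' }

E' → + A E': PREDICT = { '+' }
E' → ε: PREDICT = { $, ')', '*' }
  $ is in predict set, so this production goes in M[E', $]

M[E', $] = E' → ε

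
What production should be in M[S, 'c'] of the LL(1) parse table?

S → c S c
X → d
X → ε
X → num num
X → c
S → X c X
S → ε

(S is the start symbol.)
To find M[S, 'c'], we find productions for S where 'c' is in the predict set (PREDICT(N → α) = (FIRST(α) \ {ε}) ∪ (FOLLOW(N) if α ⇒* ε)).

Relevant sets:
  FIRST(X) = { 'c', 'd', 'num', ε }
  FOLLOW(S) = { $, 'c' }

S → c S c: PREDICT = { 'c' }
  'c' is in predict set, so this production goes in M[S, 'c']
S → X c X: PREDICT = { 'c', 'd', 'num' }
  'c' is in predict set, so this production goes in M[S, 'c']
S → ε: PREDICT = { $, 'c' }
  'c' is in predict set, so this production goes in M[S, 'c']

M[S, 'c'] = S → c S c, S → X c X, S → ε  (a multiply-defined cell — the grammar is not LL(1))

Answer: S → c S c, S → X c X, S → ε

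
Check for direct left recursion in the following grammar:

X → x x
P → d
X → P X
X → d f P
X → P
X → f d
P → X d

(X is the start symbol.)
X → x x: starts with x
P → d: starts with d
X → P X: starts with P
X → d f P: starts with d
X → P: starts with P
X → f d: starts with f
P → X d: starts with X

No direct left recursion found.

Answer: No direct left recursion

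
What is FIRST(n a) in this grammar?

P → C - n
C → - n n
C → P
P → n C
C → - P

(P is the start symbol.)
{ 'n' }

To compute FIRST(n a), process the symbols left to right:
Symbol n is a terminal. Add 'n' and stop.
FIRST(n a) = { 'n' }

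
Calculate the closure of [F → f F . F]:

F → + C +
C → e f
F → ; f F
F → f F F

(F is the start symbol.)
{ [F → . + C +], [F → . ; f F], [F → . f F F], [F → f F . F] }

To compute CLOSURE, for each item [A → α.Bβ] where B is a non-terminal, add [B → .γ] for all productions B → γ; repeat for the newly added items until nothing changes.

Start with: [F → f F . F]
  [F → f F . F] has the dot before F: add [F → . + C +], [F → . ; f F], [F → . f F F]
No further items can be added.

CLOSURE = { [F → . + C +], [F → . ; f F], [F → . f F F], [F → f F . F] }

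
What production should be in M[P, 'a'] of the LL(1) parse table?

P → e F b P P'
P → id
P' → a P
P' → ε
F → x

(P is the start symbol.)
Empty (error entry)

To find M[P, 'a'], we find productions for P where 'a' is in the predict set (PREDICT(N → α) = (FIRST(α) \ {ε}) ∪ (FOLLOW(N) if α ⇒* ε)).

P → e F b P P': PREDICT = { 'e' }
P → id: PREDICT = { 'id' }

M[P, 'a'] is empty (no production applies)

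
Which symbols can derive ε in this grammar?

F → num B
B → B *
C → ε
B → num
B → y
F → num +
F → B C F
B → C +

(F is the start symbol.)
ε-productions: C → ε
So C is immediately nullable.
No further non-terminal can be added: every production for the remaining non-terminals contains a terminal or a non-nullable non-terminal.
Nullable = { 'C' }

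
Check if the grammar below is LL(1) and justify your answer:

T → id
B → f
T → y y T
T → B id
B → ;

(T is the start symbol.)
Relevant sets:
  FIRST(B) = { ';', 'f' }

For T:
  PREDICT(T → id) = { 'id' }
  PREDICT(T → y y T) = { 'y' }
  PREDICT(T → B id) = { ';', 'f' }
For B:
  PREDICT(B → f) = { 'f' }
  PREDICT(B → ';') = { ';' }

All predict sets are disjoint. The grammar IS LL(1).

Answer: Yes, the grammar is LL(1).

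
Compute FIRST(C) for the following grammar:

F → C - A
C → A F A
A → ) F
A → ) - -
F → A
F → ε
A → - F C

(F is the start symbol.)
To compute FIRST(C), examine every production with C on the left-hand side, reading each right-hand side left to right until a non-nullable symbol is reached.

FIRST sets of the other non-terminals involved (by the same procedure, iterated to a fixed point):
  FIRST(A) = { ')', '-' }

From C → A F A:
  - A is a non-terminal: add FIRST(A) \ {ε} = { ')', '-' }
    A is not nullable, so stop

Collecting: FIRST(C) = { ')', '-' }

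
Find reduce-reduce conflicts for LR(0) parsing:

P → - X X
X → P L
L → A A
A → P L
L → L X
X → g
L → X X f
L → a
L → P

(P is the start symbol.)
Yes — I14: [A → P L .] vs [X → P L .]

Augment with P' → P and build the canonical LR(0) collection (I0 = CLOSURE({[P' → . P]}), then GOTO on every symbol after a dot until no new states appear). It has 19 states:
  I0: { [P → . - X X], [P' → . P] }  — shift
  I1: { [P → - . X X], [P → . - X X], [X → . P L], [X → . g] }  — shift
  I2: { [P' → P .] }  — accept
  I3: { [A → . P L], [L → . A A], [L → . L X], [L → . P], [L → . X X f], [L → . a], [P → . - X X], [X → . P L], [X → . g], [X → P . L] }  — shift
  I4: { [P → - X . X], [P → . - X X], [X → . P L], [X → . g] }  — shift
  I5: { [X → g .] }  — reduce
  I6: { [P → - X X .] }  — reduce
  I7: { [A → . P L], [L → A . A], [P → . - X X] }  — shift
  I8: { [L → L . X], [P → . - X X], [X → . P L], [X → . g], [X → P L .] }  — shift, reduce
  I9: { [A → . P L], [A → P . L], [L → . A A], [L → . L X], [L → . P], [L → . X X f], [L → . a], [L → P .], [P → . - X X], [X → . P L], [X → . g], [X → P . L] }  — shift, reduce
  I10: { [L → X . X f], [P → . - X X], [X → . P L], [X → . g] }  — shift
  I11: { [L → a .] }  — reduce
  I12: { [L → X X . f] }  — shift
  I13: { [L → X X f .] }  — reduce
  I14: { [A → P L .], [L → L . X], [P → . - X X], [X → . P L], [X → . g], [X → P L .] }  — shift, 2 reduces
  I15: { [L → L X .] }  — reduce
  I16: { [L → A A .] }  — reduce
  I17: { [A → . P L], [A → P . L], [L → . A A], [L → . L X], [L → . P], [L → . X X f], [L → . a], [P → . - X X], [X → . P L], [X → . g] }  — shift
  I18: { [A → P L .], [L → L . X], [P → . - X X], [X → . P L], [X → . g] }  — shift, reduce

I14 contains complete items [A → P L .], [X → P L .] — reduce-reduce conflict.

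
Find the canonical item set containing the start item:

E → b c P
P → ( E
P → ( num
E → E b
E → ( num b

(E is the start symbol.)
First, augment the grammar with E' → E
I₀ = CLOSURE({ [E' → . E] }):
  [E' → . E] has the dot before E: add [E → . b c P], [E → . E b], [E → . ( num b]
No further items can be added.

I₀ = { [E → . ( num b], [E → . E b], [E → . b c P], [E' → . E] }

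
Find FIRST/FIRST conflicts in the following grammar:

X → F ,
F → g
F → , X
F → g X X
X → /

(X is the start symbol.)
A FIRST/FIRST conflict occurs when two productions N → α and N → β for the same non-terminal have FIRST(α) ∩ FIRST(β) ≠ ∅ (with ε ∈ FIRST of a nullable right-hand side, so two nullable alternatives also conflict).

FIRST sets of the non-terminals at (or reachable through a nullable prefix from) the front of some alternative:
  FIRST(F) = { ',', 'g' }

Productions for X:
  X → F ,: FIRST = { ',', 'g' }
  X → /: FIRST = { '/' }
Productions for F:
  F → g: FIRST = { 'g' }
  F → , X: FIRST = { ',' }
  F → g X X: FIRST = { 'g' }

Conflict for F: F → g and F → g X X
  Overlap: { 'g' }

Answer: Yes. F → g / F → g X X on { 'g' }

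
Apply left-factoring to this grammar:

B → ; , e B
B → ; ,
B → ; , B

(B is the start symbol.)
B → ; , B'
B' → e B
B' → ε
B' → B

Left-factoring transforms A → αβ₁ | αβ₂ into A → αA' and A' → β₁ | β₂
(α is the longest common prefix among the alternatives). Repeat until
no nonterminal has two alternatives with a common prefix.

Round 1: B has alternatives sharing prefix '; ,'. Introduce B': B → ; , B'
  Add: B' → e B
  Add: B' → ε
  Add: B' → B

No remaining common prefixes — done.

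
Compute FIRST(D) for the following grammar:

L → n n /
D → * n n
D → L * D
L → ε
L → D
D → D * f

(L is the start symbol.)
To compute FIRST(D), examine every production with D on the left-hand side, reading each right-hand side left to right until a non-nullable symbol is reached.

FIRST sets of the other non-terminals involved (by the same procedure, iterated to a fixed point):
  FIRST(L) = { '*', 'n', ε }

From D → * n n:
  - '*' is a terminal: add '*' and stop
From D → L * D:
  - L is a non-terminal: add FIRST(L) \ {ε} = { '*', 'n' }
    L is nullable, so continue to the next symbol
  - '*' is a terminal: add '*' and stop
From D → D * f:
  - D is the symbol being defined: contributes nothing new
    D is not nullable, so stop

Collecting: FIRST(D) = { '*', 'n' }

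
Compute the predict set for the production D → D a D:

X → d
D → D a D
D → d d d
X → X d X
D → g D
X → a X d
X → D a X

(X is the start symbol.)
{ 'd', 'g' }

PREDICT(D → D a D) = (FIRST(RHS) \ {ε}) ∪ (FOLLOW(D) if ε ∈ FIRST(RHS), i.e. RHS ⇒* ε)
FIRST(D) = { 'd', 'g' }
FIRST(D a D) = { 'd', 'g' }
ε ∉ FIRST(D a D), so FOLLOW(D) is not added.
PREDICT(D → D a D) = { 'd', 'g' }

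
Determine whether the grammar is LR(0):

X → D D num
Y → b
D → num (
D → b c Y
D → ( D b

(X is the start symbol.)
Augment with X' → X and build the canonical LR(0) collection (I0 = CLOSURE({[X' → . X]}), then GOTO on every symbol after a dot until no new states appear). It has 14 states:
  I0: { [D → . ( D b], [D → . b c Y], [D → . num (], [X → . D D num], [X' → . X] }  — shift
  I1: { [D → ( . D b], [D → . ( D b], [D → . b c Y], [D → . num (] }  — shift
  I2: { [D → . ( D b], [D → . b c Y], [D → . num (], [X → D . D num] }  — shift
  I3: { [X' → X .] }  — accept
  I4: { [D → b . c Y] }  — shift
  I5: { [D → num . (] }  — shift
  I6: { [D → num ( .] }  — reduce
  I7: { [D → b c . Y], [Y → . b] }  — shift
  I8: { [D → b c Y .] }  — reduce
  I9: { [Y → b .] }  — reduce
  I10: { [X → D D . num] }  — shift
  I11: { [X → D D num .] }  — reduce
  I12: { [D → ( D . b] }  — shift
  I13: { [D → ( D b .] }  — reduce

Every state is either a pure shift/goto state or contains exactly one complete item and nothing to shift — no conflicts. The grammar is LR(0).

Answer: Yes, the grammar is LR(0)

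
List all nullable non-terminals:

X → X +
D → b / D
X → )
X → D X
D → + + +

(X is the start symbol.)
A non-terminal is nullable if it can derive ε (the empty string): either it has an ε-production, or it has a production whose right-hand side consists entirely of nullable non-terminals.

There are no ε-productions, so no non-terminal can derive ε.
No non-terminals are nullable.

Answer: None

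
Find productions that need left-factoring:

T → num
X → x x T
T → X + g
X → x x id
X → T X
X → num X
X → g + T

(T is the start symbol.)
Left-factoring is needed when two productions for the same non-terminal
share a common prefix on the right-hand side.

Productions for T:
  T → num
  T → X + g
Productions for X:
  X → x x T
  X → x x id
  X → T X
  X → num X
  X → g + T

Found common prefix 'x x' in productions for X

Answer: Yes, X has productions with common prefix 'x x'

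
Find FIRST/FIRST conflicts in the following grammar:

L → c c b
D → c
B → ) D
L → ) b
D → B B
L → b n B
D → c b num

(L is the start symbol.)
FIRST sets of the non-terminals at (or reachable through a nullable prefix from) the front of some alternative:
  FIRST(B) = { ')' }

Productions for L:
  L → c c b: FIRST = { 'c' }
  L → ) b: FIRST = { ')' }
  L → b n B: FIRST = { 'b' }
Productions for D:
  D → c: FIRST = { 'c' }
  D → B B: FIRST = { ')' }
  D → c b num: FIRST = { 'c' }
B has only one production, so no FIRST/FIRST conflict is possible there.

Conflict for D: D → c and D → c b num
  Overlap: { 'c' }

Answer: Yes. D → c / D → c b num on { 'c' }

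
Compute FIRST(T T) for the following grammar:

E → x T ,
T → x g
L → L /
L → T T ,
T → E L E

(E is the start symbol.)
{ 'x' }

FIRST sets of the non-terminals involved (from the grammar, by fixed-point iteration):
  FIRST(T) = { 'x' }

To compute FIRST(T T), process the symbols left to right:
Symbol T is a non-terminal. Add FIRST(T) \ {ε} = { 'x' }
T is not nullable (ε ∉ FIRST(T)), so stop here.
FIRST(T T) = { 'x' }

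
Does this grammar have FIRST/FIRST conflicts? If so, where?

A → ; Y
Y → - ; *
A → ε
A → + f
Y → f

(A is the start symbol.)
Productions for A:
  A → ; Y: FIRST = { ';' }
  A → ε: FIRST = { ε }
  A → + f: FIRST = { '+' }
Productions for Y:
  Y → - ; *: FIRST = { '-' }
  Y → f: FIRST = { 'f' }

All alternatives of each non-terminal have pairwise disjoint FIRST sets.

Answer: No FIRST/FIRST conflicts.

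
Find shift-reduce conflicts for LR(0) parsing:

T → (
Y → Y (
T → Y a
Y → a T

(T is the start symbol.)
Augment with T' → T and build the canonical LR(0) collection (I0 = CLOSURE({[T' → . T]}), then GOTO on every symbol after a dot until no new states appear). It has 8 states:
  I0: { [T → . (], [T → . Y a], [T' → . T], [Y → . Y (], [Y → . a T] }  — shift
  I1: { [T → ( .] }  — reduce
  I2: { [T' → T .] }  — accept
  I3: { [T → Y . a], [Y → Y . (] }  — shift
  I4: { [T → . (], [T → . Y a], [Y → . Y (], [Y → . a T], [Y → a . T] }  — shift
  I5: { [Y → a T .] }  — reduce
  I6: { [Y → Y ( .] }  — reduce
  I7: { [T → Y a .] }  — reduce

No state contains both a complete item and a shift item.

Answer: No shift-reduce conflicts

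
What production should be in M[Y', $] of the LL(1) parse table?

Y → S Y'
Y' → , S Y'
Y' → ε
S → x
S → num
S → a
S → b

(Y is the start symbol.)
To find M[Y', $], we find productions for Y' where $ is in the predict set (PREDICT(N → α) = (FIRST(α) \ {ε}) ∪ (FOLLOW(N) if α ⇒* ε)).

Relevant sets:
  FOLLOW(Y') = { $ }

Y' → , S Y': PREDICT = { ',' }
Y' → ε: PREDICT = { $ }
  $ is in predict set, so this production goes in M[Y', $]

M[Y', $] = Y' → ε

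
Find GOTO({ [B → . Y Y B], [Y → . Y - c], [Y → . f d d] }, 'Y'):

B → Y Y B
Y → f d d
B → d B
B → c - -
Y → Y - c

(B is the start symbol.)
GOTO(I, 'Y') = CLOSURE({ [A → αX.β] : [A → α.Xβ] ∈ I, X = 'Y' })

Items with dot before 'Y', with the dot advanced:
  [B → . Y Y B] → [B → Y . Y B]
  [Y → . Y - c] → [Y → Y . - c]
Closure of the advanced items:
  [B → Y . Y B] has the dot before Y: add [Y → . f d d], [Y → . Y - c]

GOTO = { [B → Y . Y B], [Y → . Y - c], [Y → . f d d], [Y → Y . - c] }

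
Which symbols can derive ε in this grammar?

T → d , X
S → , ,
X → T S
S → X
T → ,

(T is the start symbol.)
There are no ε-productions, so no non-terminal can derive ε.
No non-terminals are nullable.

Answer: None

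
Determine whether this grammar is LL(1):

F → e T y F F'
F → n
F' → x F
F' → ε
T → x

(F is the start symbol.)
No. Predict set conflict for F': { 'x' }

A grammar is LL(1) if for each non-terminal N with multiple productions, the predict sets of those productions are pairwise disjoint, where PREDICT(N → α) = (FIRST(α) \ {ε}) ∪ (FOLLOW(N) if α ⇒* ε).

Relevant sets:
  FOLLOW(F') = { $, 'x' }

For F:
  PREDICT(F → e T y F F') = { 'e' }
  PREDICT(F → n) = { 'n' }
For F':
  PREDICT(F' → x F) = { 'x' }
  PREDICT(F' → ε) = { $, 'x' }
T has a single production, so nothing to check there.

Conflict found: Predict set conflict for F': { 'x' }
The grammar is NOT LL(1).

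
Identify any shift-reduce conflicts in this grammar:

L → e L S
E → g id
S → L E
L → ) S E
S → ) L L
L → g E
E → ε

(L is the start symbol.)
Augment with L' → L and build the canonical LR(0) collection (I0 = CLOSURE({[L' → . L]}), then GOTO on every symbol after a dot until no new states appear). It has 18 states:
  I0: { [L → . ) S E], [L → . e L S], [L → . g E], [L' → . L] }  — shift
  I1: { [L → ) . S E], [L → . ) S E], [L → . e L S], [L → . g E], [S → . ) L L], [S → . L E] }  — shift
  I2: { [L' → L .] }  — accept
  I3: { [L → . ) S E], [L → . e L S], [L → . g E], [L → e . L S] }  — shift
  I4: { [E → . g id], [E → .], [L → g . E] }  — shift, reduce
  I5: { [L → g E .] }  — reduce
  I6: { [E → g . id] }  — shift
  I7: { [E → g id .] }  — reduce
  I8: { [L → . ) S E], [L → . e L S], [L → . g E], [L → e L . S], [S → . ) L L], [S → . L E] }  — shift
  I9: { [L → ) . S E], [L → . ) S E], [L → . e L S], [L → . g E], [S → ) . L L], [S → . ) L L], [S → . L E] }  — shift
  I10: { [E → . g id], [E → .], [S → L . E] }  — shift, reduce
  I11: { [L → e L S .] }  — reduce
  I12: { [S → L E .] }  — reduce
  I13: { [E → . g id], [E → .], [L → . ) S E], [L → . e L S], [L → . g E], [S → ) L . L], [S → L . E] }  — shift, reduce
  I14: { [E → . g id], [E → .], [L → ) S . E] }  — shift, reduce
  I15: { [L → ) S E .] }  — reduce
  I16: { [S → ) L L .] }  — reduce
  I17: { [E → . g id], [E → .], [E → g . id], [L → g . E] }  — shift, reduce

I4 contains reduce item [E → .] and shift item [E → . g id] — shift-reduce conflict.
I10 contains reduce item [E → .] and shift item [E → . g id] — shift-reduce conflict.
I13 contains reduce item [E → .] and shift items [E → . g id], [L → . ) S E], [L → . e L S], [L → . g E] — shift-reduce conflict.
I14 contains reduce item [E → .] and shift item [E → . g id] — shift-reduce conflict.
I17 contains reduce item [E → .] and shift items [E → . g id], [E → g . id] — shift-reduce conflict.

Answer: Yes — I4: [E → .] vs [E → . g id]; I10: [E → .] vs [E → . g id]; I13: [E → .] vs [E → . g id]; I14: [E → .] vs [E → . g id]; I17: [E → .] vs [E → . g id]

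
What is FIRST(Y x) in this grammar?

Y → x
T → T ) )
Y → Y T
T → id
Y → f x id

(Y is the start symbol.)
{ 'f', 'x' }

FIRST sets of the non-terminals involved (from the grammar, by fixed-point iteration):
  FIRST(Y) = { 'f', 'x' }

To compute FIRST(Y x), process the symbols left to right:
Symbol Y is a non-terminal. Add FIRST(Y) \ {ε} = { 'f', 'x' }
Y is not nullable (ε ∉ FIRST(Y)), so stop here.
FIRST(Y x) = { 'f', 'x' }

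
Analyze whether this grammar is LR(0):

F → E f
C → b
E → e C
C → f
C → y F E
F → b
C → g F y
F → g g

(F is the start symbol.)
A grammar is LR(0) if no state in the canonical LR(0) collection has:
  - both a shift item (dot before a terminal) and a complete item (shift-reduce conflict), or
  - two or more complete items (reduce-reduce conflict; the accept item [F' → F .] counts as a complete item here).

Augment with F' → F and build the canonical LR(0) collection (I0 = CLOSURE({[F' → . F]}), then GOTO on every symbol after a dot until no new states appear). It has 17 states:
  I0: { [E → . e C], [F → . E f], [F → . b], [F → . g g], [F' → . F] }  — shift
  I1: { [F → E . f] }  — shift
  I2: { [F' → F .] }  — accept
  I3: { [F → b .] }  — reduce
  I4: { [C → . b], [C → . f], [C → . g F y], [C → . y F E], [E → e . C] }  — shift
  I5: { [F → g . g] }  — shift
  I6: { [F → g g .] }  — reduce
  I7: { [E → e C .] }  — reduce
  I8: { [C → b .] }  — reduce
  I9: { [C → f .] }  — reduce
  I10: { [C → g . F y], [E → . e C], [F → . E f], [F → . b], [F → . g g] }  — shift
  I11: { [C → y . F E], [E → . e C], [F → . E f], [F → . b], [F → . g g] }  — shift
  I12: { [C → y F . E], [E → . e C] }  — shift
  I13: { [C → y F E .] }  — reduce
  I14: { [C → g F . y] }  — shift
  I15: { [C → g F y .] }  — reduce
  I16: { [F → E f .] }  — reduce

Every state is either a pure shift/goto state or contains exactly one complete item and nothing to shift — no conflicts. The grammar is LR(0).

Answer: Yes, the grammar is LR(0)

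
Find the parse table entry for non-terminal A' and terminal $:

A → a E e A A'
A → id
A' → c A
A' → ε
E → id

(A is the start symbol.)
To find M[A', $], we find productions for A' where $ is in the predict set (PREDICT(N → α) = (FIRST(α) \ {ε}) ∪ (FOLLOW(N) if α ⇒* ε)).

Relevant sets:
  FOLLOW(A') = { $, 'c' }

A' → c A: PREDICT = { 'c' }
A' → ε: PREDICT = { $, 'c' }
  $ is in predict set, so this production goes in M[A', $]

M[A', $] = A' → ε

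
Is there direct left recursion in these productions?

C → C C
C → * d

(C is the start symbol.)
Yes, C is left-recursive

Direct left recursion occurs when N → N α for some non-terminal N (the right-hand side begins with the left-hand side itself).

C → C C: LEFT RECURSIVE (starts with C)
C → * d: starts with '*'

The grammar has direct left recursion on: C.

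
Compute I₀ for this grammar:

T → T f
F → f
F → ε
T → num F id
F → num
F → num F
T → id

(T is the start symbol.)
First, augment the grammar with T' → T
I₀ = CLOSURE({ [T' → . T] }):
  [T' → . T] has the dot before T: add [T → . T f], [T → . num F id], [T → . id]
No further items can be added.

I₀ = { [T → . T f], [T → . id], [T → . num F id], [T' → . T] }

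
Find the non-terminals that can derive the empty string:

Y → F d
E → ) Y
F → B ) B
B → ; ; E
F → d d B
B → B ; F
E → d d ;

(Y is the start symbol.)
None

A non-terminal is nullable if it can derive ε (the empty string): either it has an ε-production, or it has a production whose right-hand side consists entirely of nullable non-terminals.

There are no ε-productions, so no non-terminal can derive ε.
No non-terminals are nullable.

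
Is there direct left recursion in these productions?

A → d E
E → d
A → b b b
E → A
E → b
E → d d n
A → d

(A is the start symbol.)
No direct left recursion

Direct left recursion occurs when N → N α for some non-terminal N (the right-hand side begins with the left-hand side itself).

A → d E: starts with d
E → d: starts with d
A → b b b: starts with b
E → A: starts with A
E → b: starts with b
E → d d n: starts with d
A → d: starts with d

No direct left recursion found.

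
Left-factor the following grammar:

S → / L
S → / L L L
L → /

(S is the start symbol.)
Left-factoring transforms A → αβ₁ | αβ₂ into A → αA' and A' → β₁ | β₂
(α is the longest common prefix among the alternatives). Repeat until
no nonterminal has two alternatives with a common prefix.

Round 1: S has alternatives sharing prefix '/ L'. Introduce S': S → / L S'
  Add: S' → ε
  Add: S' → L L

No remaining common prefixes — done.

Resulting grammar:
S → / L S'
S' → ε
S' → L L
L → /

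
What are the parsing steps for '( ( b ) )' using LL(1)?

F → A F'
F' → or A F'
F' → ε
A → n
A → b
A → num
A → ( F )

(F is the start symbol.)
LL(1) parsing maintains a stack (initially the start symbol over $) and the input. At each step: if the stack top is a terminal, match it against the current input token; if it is a non-terminal N, replace it with the RHS of M[N, lookahead] (the unique production whose predict set contains the lookahead).

Stack is shown with the top on the left.

Stack             Input        Action
-------------------------------------
F $               ( ( b ) ) $  output F → A F'
A F' $            ( ( b ) ) $  output A → ( F )
( F ) F' $        ( ( b ) ) $  match '('
F ) F' $          ( b ) ) $    output F → A F'
A F' ) F' $       ( b ) ) $    output A → ( F )
( F ) F' ) F' $   ( b ) ) $    match '('
F ) F' ) F' $     b ) ) $      output F → A F'
A F' ) F' ) F' $  b ) ) $      output A → b
b F' ) F' ) F' $  b ) ) $      match 'b'
F' ) F' ) F' $    ) ) $        output F' → ε
) F' ) F' $       ) ) $        match ')'
F' ) F' $         ) $          output F' → ε
) F' $            ) $          match ')'
F' $              $            output F' → ε
$                 $            accept

The string is accepted.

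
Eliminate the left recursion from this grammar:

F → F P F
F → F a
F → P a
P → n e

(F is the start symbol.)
F → P a F'
F' → P F F'
F' → a F'
F' → ε
P → n e

F is directly left-recursive. The standard transformation for
  A → A α₁ | ... | A α_m | β₁ | ... | β_n
is
  A  → β₁ A' | ... | β_n A'
  A' → α₁ A' | ... | α_m A' | ε

F → P a becomes F → P a F'
F → F P F becomes F' → P F F'
F → F a becomes F' → a F'
Add F' → ε

Productions for other non-terminals are unchanged:
  P → n e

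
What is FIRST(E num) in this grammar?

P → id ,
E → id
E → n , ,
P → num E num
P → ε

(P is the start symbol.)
FIRST sets of the non-terminals involved (from the grammar, by fixed-point iteration):
  FIRST(E) = { 'id', 'n' }

To compute FIRST(E num), process the symbols left to right:
Symbol E is a non-terminal. Add FIRST(E) \ {ε} = { 'id', 'n' }
E is not nullable (ε ∉ FIRST(E)), so stop here.
FIRST(E num) = { 'id', 'n' }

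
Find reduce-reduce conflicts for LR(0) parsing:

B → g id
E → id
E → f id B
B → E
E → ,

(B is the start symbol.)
No reduce-reduce conflicts

A reduce-reduce conflict occurs when an LR(0) state has two complete items [A → α .] and [B → β .] — both call for a reduction, and with no lookahead the parser cannot choose between them.

Augment with B' → B and build the canonical LR(0) collection (I0 = CLOSURE({[B' → . B]}), then GOTO on every symbol after a dot until no new states appear). It has 10 states:
  I0: { [B → . E], [B → . g id], [B' → . B], [E → . ,], [E → . f id B], [E → . id] }  — shift
  I1: { [E → , .] }  — reduce
  I2: { [B' → B .] }  — accept
  I3: { [B → E .] }  — reduce
  I4: { [E → f . id B] }  — shift
  I5: { [B → g . id] }  — shift
  I6: { [E → id .] }  — reduce
  I7: { [B → g id .] }  — reduce
  I8: { [B → . E], [B → . g id], [E → . ,], [E → . f id B], [E → . id], [E → f id . B] }  — shift
  I9: { [E → f id B .] }  — reduce

No state contains more than one complete item.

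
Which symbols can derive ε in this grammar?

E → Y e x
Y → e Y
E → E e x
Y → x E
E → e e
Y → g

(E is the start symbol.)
None

A non-terminal is nullable if it can derive ε (the empty string): either it has an ε-production, or it has a production whose right-hand side consists entirely of nullable non-terminals.

There are no ε-productions, so no non-terminal can derive ε.
No non-terminals are nullable.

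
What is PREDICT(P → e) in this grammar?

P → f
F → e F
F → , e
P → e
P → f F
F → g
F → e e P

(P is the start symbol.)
PREDICT(P → e) = (FIRST(RHS) \ {ε}) ∪ (FOLLOW(P) if ε ∈ FIRST(RHS), i.e. RHS ⇒* ε)
FIRST(e) = { 'e' }
ε ∉ FIRST(e), so FOLLOW(P) is not added.
PREDICT(P → e) = { 'e' }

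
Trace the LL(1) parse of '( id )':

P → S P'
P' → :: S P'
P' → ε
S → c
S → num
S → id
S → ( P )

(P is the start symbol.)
Stack is shown with the top on the left.

Stack         Input     Action
------------------------------
P $           ( id ) $  output P → S P'
S P' $        ( id ) $  output S → ( P )
( P ) P' $    ( id ) $  match '('
P ) P' $      id ) $    output P → S P'
S P' ) P' $   id ) $    output S → id
id P' ) P' $  id ) $    match 'id'
P' ) P' $     ) $       output P' → ε
) P' $        ) $       match ')'
P' $          $         output P' → ε
$             $         accept

The string is accepted.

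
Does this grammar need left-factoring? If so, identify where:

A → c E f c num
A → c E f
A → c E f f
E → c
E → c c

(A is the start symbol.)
Left-factoring is needed when two productions for the same non-terminal
share a common prefix on the right-hand side.

Productions for A:
  A → c E f c num
  A → c E f
  A → c E f f
Productions for E:
  E → c
  E → c c

Found common prefix 'c E f' in productions for A
Found common prefix 'c' in productions for E

Answer: Yes, A has productions with common prefix 'c E f'; E has productions with common prefix 'c'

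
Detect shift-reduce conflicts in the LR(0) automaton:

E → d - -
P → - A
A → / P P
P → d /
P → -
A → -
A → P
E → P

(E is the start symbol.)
Yes — I1: [P → - .] vs [A → . -]; I8: [A → - .] vs [A → . -]

A shift-reduce conflict occurs when an LR(0) state has both:
  - a complete (reduce) item [A → α .] (dot at the end), and
  - a shift item [B → β . c γ] (dot before a terminal).

Augment with E' → E and build the canonical LR(0) collection (I0 = CLOSURE({[E' → . E]}), then GOTO on every symbol after a dot until no new states appear). It has 15 states:
  I0: { [E → . P], [E → . d - -], [E' → . E], [P → . - A], [P → . -], [P → . d /] }  — shift
  I1: { [A → . -], [A → . / P P], [A → . P], [P → - . A], [P → - .], [P → . - A], [P → . -], [P → . d /] }  — shift, reduce
  I2: { [E' → E .] }  — accept
  I3: { [E → P .] }  — reduce
  I4: { [E → d . - -], [P → d . /] }  — shift
  I5: { [E → d - . -] }  — shift
  I6: { [P → d / .] }  — reduce
  I7: { [E → d - - .] }  — reduce
  I8: { [A → - .], [A → . -], [A → . / P P], [A → . P], [P → - . A], [P → - .], [P → . - A], [P → . -], [P → . d /] }  — shift, 2 reduces
  I9: { [A → / . P P], [P → . - A], [P → . -], [P → . d /] }  — shift
  I10: { [P → - A .] }  — reduce
  I11: { [A → P .] }  — reduce
  I12: { [P → d . /] }  — shift
  I13: { [A → / P . P], [P → . - A], [P → . -], [P → . d /] }  — shift
  I14: { [A → / P P .] }  — reduce

I1 contains reduce item [P → - .] and shift items [A → . -], [A → . / P P], [P → . -], [P → . - A], [P → . d /] — shift-reduce conflict.
I8 contains reduce items [A → - .], [P → - .] and shift items [A → . -], [A → . / P P], [P → . -], [P → . - A], [P → . d /] — shift-reduce conflict.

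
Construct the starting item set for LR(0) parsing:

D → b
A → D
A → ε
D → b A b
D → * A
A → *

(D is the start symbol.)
{ [D → . * A], [D → . b A b], [D → . b], [D' → . D] }

First, augment the grammar with D' → D
I₀ = CLOSURE({ [D' → . D] }):
  [D' → . D] has the dot before D: add [D → . b], [D → . b A b], [D → . * A]
No further items can be added.

I₀ = { [D → . * A], [D → . b A b], [D → . b], [D' → . D] }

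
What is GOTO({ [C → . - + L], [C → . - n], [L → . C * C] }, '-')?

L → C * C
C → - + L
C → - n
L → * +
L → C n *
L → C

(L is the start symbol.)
{ [C → - . + L], [C → - . n] }

GOTO(I, '-') = CLOSURE({ [A → αX.β] : [A → α.Xβ] ∈ I, X = '-' })

Items with dot before '-', with the dot advanced:
  [C → . - + L] → [C → - . + L]
  [C → . - n] → [C → - . n]
Closure adds nothing (no advanced item has the dot before a non-terminal).

GOTO = { [C → - . + L], [C → - . n] }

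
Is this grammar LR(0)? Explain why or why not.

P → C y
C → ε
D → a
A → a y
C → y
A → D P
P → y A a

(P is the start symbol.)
A grammar is LR(0) if no state in the canonical LR(0) collection has:
  - both a shift item (dot before a terminal) and a complete item (shift-reduce conflict), or
  - two or more complete items (reduce-reduce conflict; the accept item [P' → P .] counts as a complete item here).

Augment with P' → P and build the canonical LR(0) collection (I0 = CLOSURE({[P' → . P]}), then GOTO on every symbol after a dot until no new states appear). It has 11 states:
  I0: { [C → . y], [C → .], [P → . C y], [P → . y A a], [P' → . P] }  — shift, reduce
  I1: { [P → C . y] }  — shift
  I2: { [P' → P .] }  — accept
  I3: { [A → . D P], [A → . a y], [C → y .], [D → . a], [P → y . A a] }  — shift, reduce
  I4: { [P → y A . a] }  — shift
  I5: { [A → D . P], [C → . y], [C → .], [P → . C y], [P → . y A a] }  — shift, reduce
  I6: { [A → a . y], [D → a .] }  — shift, reduce
  I7: { [A → a y .] }  — reduce
  I8: { [A → D P .] }  — reduce
  I9: { [P → y A a .] }  — reduce
  I10: { [P → C y .] }  — reduce

Conflict in state I0:
  Shift-reduce conflict between [C → .] and [C → . y]
So the grammar is NOT LR(0).

Answer: No. Shift-reduce conflict between [C → .] and [C → . y]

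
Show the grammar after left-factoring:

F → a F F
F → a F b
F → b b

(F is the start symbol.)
F → a F F'
F' → F
F' → b
F → b b

Left-factoring transforms A → αβ₁ | αβ₂ into A → αA' and A' → β₁ | β₂
(α is the longest common prefix among the alternatives). Repeat until
no nonterminal has two alternatives with a common prefix.

Round 1: F has alternatives sharing prefix 'a F'. Introduce F': F → a F F'
  Add: F' → F
  Add: F' → b

No remaining common prefixes — done.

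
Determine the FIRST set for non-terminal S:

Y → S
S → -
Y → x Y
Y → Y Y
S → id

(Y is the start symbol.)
From S → -:
  - '-' is a terminal: add '-' and stop
From S → id:
  - id is a terminal: add 'id' and stop

Collecting: FIRST(S) = { '-', 'id' }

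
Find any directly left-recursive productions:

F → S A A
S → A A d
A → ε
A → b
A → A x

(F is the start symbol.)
Yes, A is left-recursive

Direct left recursion occurs when N → N α for some non-terminal N (the right-hand side begins with the left-hand side itself).

F → S A A: starts with S
S → A A d: starts with A
A → ε: starts with ε
A → b: starts with b
A → A x: LEFT RECURSIVE (starts with A)

The grammar has direct left recursion on: A.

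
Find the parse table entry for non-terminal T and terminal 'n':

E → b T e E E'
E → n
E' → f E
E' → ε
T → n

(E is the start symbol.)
To find M[T, 'n'], we find productions for T where 'n' is in the predict set (PREDICT(N → α) = (FIRST(α) \ {ε}) ∪ (FOLLOW(N) if α ⇒* ε)).

T → n: PREDICT = { 'n' }
  'n' is in predict set, so this production goes in M[T, 'n']

M[T, 'n'] = T → n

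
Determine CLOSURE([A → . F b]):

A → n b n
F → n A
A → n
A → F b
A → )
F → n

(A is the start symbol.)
{ [A → . F b], [F → . n A], [F → . n] }

Start with: [A → . F b]
  [A → . F b] has the dot before F: add [F → . n A], [F → . n]
No further items can be added.

CLOSURE = { [A → . F b], [F → . n A], [F → . n] }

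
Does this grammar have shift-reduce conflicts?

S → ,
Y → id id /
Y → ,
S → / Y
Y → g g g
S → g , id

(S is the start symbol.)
No shift-reduce conflicts

A shift-reduce conflict occurs when an LR(0) state has both:
  - a complete (reduce) item [A → α .] (dot at the end), and
  - a shift item [B → β . c γ] (dot before a terminal).

Augment with S' → S and build the canonical LR(0) collection (I0 = CLOSURE({[S' → . S]}), then GOTO on every symbol after a dot until no new states appear). It has 15 states:
  I0: { [S → . ,], [S → . / Y], [S → . g , id], [S' → . S] }  — shift
  I1: { [S → , .] }  — reduce
  I2: { [S → / . Y], [Y → . ,], [Y → . g g g], [Y → . id id /] }  — shift
  I3: { [S' → S .] }  — accept
  I4: { [S → g . , id] }  — shift
  I5: { [S → g , . id] }  — shift
  I6: { [S → g , id .] }  — reduce
  I7: { [Y → , .] }  — reduce
  I8: { [S → / Y .] }  — reduce
  I9: { [Y → g . g g] }  — shift
  I10: { [Y → id . id /] }  — shift
  I11: { [Y → id id . /] }  — shift
  I12: { [Y → id id / .] }  — reduce
  I13: { [Y → g g . g] }  — shift
  I14: { [Y → g g g .] }  — reduce

No state contains both a complete item and a shift item.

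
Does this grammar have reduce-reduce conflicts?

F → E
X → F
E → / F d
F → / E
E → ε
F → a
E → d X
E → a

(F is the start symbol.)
Yes — I4: [E → a .] vs [F → a .]; I8: [F → / E .] vs [F → E .]

Augment with F' → F and build the canonical LR(0) collection (I0 = CLOSURE({[F' → . F]}), then GOTO on every symbol after a dot until no new states appear). It has 11 states:
  I0: { [E → . / F d], [E → . a], [E → . d X], [E → .], [F → . / E], [F → . E], [F → . a], [F' → . F] }  — shift, reduce
  I1: { [E → . / F d], [E → . a], [E → . d X], [E → .], [E → / . F d], [F → . / E], [F → . E], [F → . a], [F → / . E] }  — shift, reduce
  I2: { [F → E .] }  — reduce
  I3: { [F' → F .] }  — accept
  I4: { [E → a .], [F → a .] }  — 2 reduces
  I5: { [E → . / F d], [E → . a], [E → . d X], [E → .], [E → d . X], [F → . / E], [F → . E], [F → . a], [X → . F] }  — shift, reduce
  I6: { [X → F .] }  — reduce
  I7: { [E → d X .] }  — reduce
  I8: { [F → / E .], [F → E .] }  — 2 reduces
  I9: { [E → / F . d] }  — shift
  I10: { [E → / F d .] }  — reduce

I4 contains complete items [E → a .], [F → a .] — reduce-reduce conflict.
I8 contains complete items [F → / E .], [F → E .] — reduce-reduce conflict.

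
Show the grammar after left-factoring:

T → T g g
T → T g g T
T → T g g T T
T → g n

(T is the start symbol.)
T → T g g T'
T' → ε
T' → T T''
T'' → ε
T'' → T
T → g n

Left-factoring transforms A → αβ₁ | αβ₂ into A → αA' and A' → β₁ | β₂
(α is the longest common prefix among the alternatives). Repeat until
no nonterminal has two alternatives with a common prefix.

Round 1: T has alternatives sharing prefix 'T g g'. Introduce T': T → T g g T'
  Add: T' → ε
  Add: T' → T
  Add: T' → T T

Round 2: T' has alternatives sharing prefix 'T'. Introduce T'': T' → T T''
  Add: T'' → ε
  Add: T'' → T

No remaining common prefixes — done.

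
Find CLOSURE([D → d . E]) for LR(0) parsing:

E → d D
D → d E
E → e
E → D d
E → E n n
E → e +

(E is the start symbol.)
{ [D → . d E], [D → d . E], [E → . D d], [E → . E n n], [E → . d D], [E → . e +], [E → . e] }

Start with: [D → d . E]
  [D → d . E] has the dot before E: add [E → . d D], [E → . e], [E → . D d], [E → . E n n], [E → . e +]
  [E → . D d] has the dot before D: add [D → . d E]
No further items can be added.

CLOSURE = { [D → . d E], [D → d . E], [E → . D d], [E → . E n n], [E → . d D], [E → . e +], [E → . e] }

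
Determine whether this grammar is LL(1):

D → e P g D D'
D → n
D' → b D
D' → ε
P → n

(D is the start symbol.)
A grammar is LL(1) if for each non-terminal N with multiple productions, the predict sets of those productions are pairwise disjoint, where PREDICT(N → α) = (FIRST(α) \ {ε}) ∪ (FOLLOW(N) if α ⇒* ε).

Relevant sets:
  FOLLOW(D') = { $, 'b' }

For D:
  PREDICT(D → e P g D D') = { 'e' }
  PREDICT(D → n) = { 'n' }
For D':
  PREDICT(D' → b D) = { 'b' }
  PREDICT(D' → ε) = { $, 'b' }
P has a single production, so nothing to check there.

Conflict found: Predict set conflict for D': { 'b' }
The grammar is NOT LL(1).

Answer: No. Predict set conflict for D': { 'b' }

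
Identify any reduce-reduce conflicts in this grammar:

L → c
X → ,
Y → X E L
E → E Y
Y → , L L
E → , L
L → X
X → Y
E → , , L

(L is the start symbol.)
Yes — I9: [E → E Y .] vs [X → Y .]

A reduce-reduce conflict occurs when an LR(0) state has two complete items [A → α .] and [B → β .] — both call for a reduction, and with no lookahead the parser cannot choose between them.

Augment with L' → L and build the canonical LR(0) collection (I0 = CLOSURE({[L' → . L]}), then GOTO on every symbol after a dot until no new states appear). It has 15 states:
  I0: { [L → . X], [L → . c], [L' → . L], [X → . ,], [X → . Y], [Y → . , L L], [Y → . X E L] }  — shift
  I1: { [L → . X], [L → . c], [X → , .], [X → . ,], [X → . Y], [Y → , . L L], [Y → . , L L], [Y → . X E L] }  — shift, reduce
  I2: { [L' → L .] }  — accept
  I3: { [E → . , , L], [E → . , L], [E → . E Y], [L → X .], [Y → X . E L] }  — shift, reduce
  I4: { [X → Y .] }  — reduce
  I5: { [L → c .] }  — reduce
  I6: { [E → , . , L], [E → , . L], [L → . X], [L → . c], [X → . ,], [X → . Y], [Y → . , L L], [Y → . X E L] }  — shift
  I7: { [E → E . Y], [L → . X], [L → . c], [X → . ,], [X → . Y], [Y → . , L L], [Y → . X E L], [Y → X E . L] }  — shift
  I8: { [Y → X E L .] }  — reduce
  I9: { [E → E Y .], [X → Y .] }  — 2 reduces
  I10: { [E → , , . L], [L → . X], [L → . c], [X → , .], [X → . ,], [X → . Y], [Y → , . L L], [Y → . , L L], [Y → . X E L] }  — shift, reduce
  I11: { [E → , L .] }  — reduce
  I12: { [E → , , L .], [L → . X], [L → . c], [X → . ,], [X → . Y], [Y → , L . L], [Y → . , L L], [Y → . X E L] }  — shift, reduce
  I13: { [Y → , L L .] }  — reduce
  I14: { [L → . X], [L → . c], [X → . ,], [X → . Y], [Y → , L . L], [Y → . , L L], [Y → . X E L] }  — shift

I9 contains complete items [E → E Y .], [X → Y .] — reduce-reduce conflict.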